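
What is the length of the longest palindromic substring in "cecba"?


Input: "cecba"
Checking substrings for palindromes:
  [0:3] "cec" (len 3) => palindrome
Longest palindromic substring: "cec" with length 3

3


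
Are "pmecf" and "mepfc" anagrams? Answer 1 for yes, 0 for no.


Strings: "pmecf", "mepfc"
Sorted first:  cefmp
Sorted second: cefmp
Sorted forms match => anagrams

1


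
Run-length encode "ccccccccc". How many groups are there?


Input: ccccccccc
Scanning for consecutive runs:
  Group 1: 'c' x 9 (positions 0-8)
Total groups: 1

1


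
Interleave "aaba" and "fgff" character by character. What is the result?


Interleaving "aaba" and "fgff":
  Position 0: 'a' from first, 'f' from second => "af"
  Position 1: 'a' from first, 'g' from second => "ag"
  Position 2: 'b' from first, 'f' from second => "bf"
  Position 3: 'a' from first, 'f' from second => "af"
Result: afagbfaf

afagbfaf


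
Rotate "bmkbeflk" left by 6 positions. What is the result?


Input: "bmkbeflk", rotate left by 6
First 6 characters: "bmkbef"
Remaining characters: "lk"
Concatenate remaining + first: "lk" + "bmkbef" = "lkbmkbef"

lkbmkbef


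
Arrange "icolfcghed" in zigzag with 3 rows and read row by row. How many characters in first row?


Zigzag "icolfcghed" into 3 rows:
Placing characters:
  'i' => row 0
  'c' => row 1
  'o' => row 2
  'l' => row 1
  'f' => row 0
  'c' => row 1
  'g' => row 2
  'h' => row 1
  'e' => row 0
  'd' => row 1
Rows:
  Row 0: "ife"
  Row 1: "clchd"
  Row 2: "og"
First row length: 3

3


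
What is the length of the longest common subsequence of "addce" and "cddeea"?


LCS of "addce" and "cddeea"
DP table:
           c    d    d    e    e    a
      0    0    0    0    0    0    0
  a   0    0    0    0    0    0    1
  d   0    0    1    1    1    1    1
  d   0    0    1    2    2    2    2
  c   0    1    1    2    2    2    2
  e   0    1    1    2    3    3    3
LCS length = dp[5][6] = 3

3


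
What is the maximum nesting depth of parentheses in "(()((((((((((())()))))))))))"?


Input: "(()((((((((((())()))))))))))"
Tracking depth:
  Position 0 '(': depth becomes 1
  Position 1 '(': depth becomes 2
  Position 2 ')': depth becomes 1
  Position 3 '(': depth becomes 2
  Position 4 '(': depth becomes 3
  Position 5 '(': depth becomes 4
  Position 6 '(': depth becomes 5
  Position 7 '(': depth becomes 6
  Position 8 '(': depth becomes 7
  Position 9 '(': depth becomes 8
  Position 10 '(': depth becomes 9
  Position 11 '(': depth becomes 10
  Position 12 '(': depth becomes 11
  Position 13 '(': depth becomes 12
  Position 14 ')': depth becomes 11
  Position 15 ')': depth becomes 10
  Position 16 '(': depth becomes 11
  Position 17 ')': depth becomes 10
  Position 18 ')': depth becomes 9
  Position 19 ')': depth becomes 8
  Position 20 ')': depth becomes 7
  Position 21 ')': depth becomes 6
  Position 22 ')': depth becomes 5
  Position 23 ')': depth becomes 4
  Position 24 ')': depth becomes 3
  Position 25 ')': depth becomes 2
  Position 26 ')': depth becomes 1
  Position 27 ')': depth becomes 0
Maximum depth reached: 12

12


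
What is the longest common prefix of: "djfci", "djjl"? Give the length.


Words: djfci, djjl
  Position 0: all 'd' => match
  Position 1: all 'j' => match
  Position 2: ('f', 'j') => mismatch, stop
LCP = "dj" (length 2)

2


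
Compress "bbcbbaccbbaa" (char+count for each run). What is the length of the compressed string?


Input: bbcbbaccbbaa
Runs:
  'b' x 2 => "b2"
  'c' x 1 => "c1"
  'b' x 2 => "b2"
  'a' x 1 => "a1"
  'c' x 2 => "c2"
  'b' x 2 => "b2"
  'a' x 2 => "a2"
Compressed: "b2c1b2a1c2b2a2"
Compressed length: 14

14


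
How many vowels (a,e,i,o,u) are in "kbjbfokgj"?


Input: kbjbfokgj
Checking each character:
  'k' at position 0: consonant
  'b' at position 1: consonant
  'j' at position 2: consonant
  'b' at position 3: consonant
  'f' at position 4: consonant
  'o' at position 5: vowel (running total: 1)
  'k' at position 6: consonant
  'g' at position 7: consonant
  'j' at position 8: consonant
Total vowels: 1

1


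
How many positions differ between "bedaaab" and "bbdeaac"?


Comparing "bedaaab" and "bbdeaac" position by position:
  Position 0: 'b' vs 'b' => same
  Position 1: 'e' vs 'b' => DIFFER
  Position 2: 'd' vs 'd' => same
  Position 3: 'a' vs 'e' => DIFFER
  Position 4: 'a' vs 'a' => same
  Position 5: 'a' vs 'a' => same
  Position 6: 'b' vs 'c' => DIFFER
Positions that differ: 3

3


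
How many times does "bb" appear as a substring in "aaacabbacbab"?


Searching for "bb" in "aaacabbacbab"
Scanning each position:
  Position 0: "aa" => no
  Position 1: "aa" => no
  Position 2: "ac" => no
  Position 3: "ca" => no
  Position 4: "ab" => no
  Position 5: "bb" => MATCH
  Position 6: "ba" => no
  Position 7: "ac" => no
  Position 8: "cb" => no
  Position 9: "ba" => no
  Position 10: "ab" => no
Total occurrences: 1

1


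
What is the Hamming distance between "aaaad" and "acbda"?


Comparing "aaaad" and "acbda" position by position:
  Position 0: 'a' vs 'a' => same
  Position 1: 'a' vs 'c' => differ
  Position 2: 'a' vs 'b' => differ
  Position 3: 'a' vs 'd' => differ
  Position 4: 'd' vs 'a' => differ
Total differences (Hamming distance): 4

4


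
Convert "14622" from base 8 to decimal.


Input: "14622" in base 8
Positional expansion:
  Digit '1' (value 1) x 8^4 = 4096
  Digit '4' (value 4) x 8^3 = 2048
  Digit '6' (value 6) x 8^2 = 384
  Digit '2' (value 2) x 8^1 = 16
  Digit '2' (value 2) x 8^0 = 2
Sum = 6546

6546


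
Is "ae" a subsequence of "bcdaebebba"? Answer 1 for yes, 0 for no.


Check if "ae" is a subsequence of "bcdaebebba"
Greedy scan:
  Position 0 ('b'): no match needed
  Position 1 ('c'): no match needed
  Position 2 ('d'): no match needed
  Position 3 ('a'): matches sub[0] = 'a'
  Position 4 ('e'): matches sub[1] = 'e'
  Position 5 ('b'): no match needed
  Position 6 ('e'): no match needed
  Position 7 ('b'): no match needed
  Position 8 ('b'): no match needed
  Position 9 ('a'): no match needed
All 2 characters matched => is a subsequence

1


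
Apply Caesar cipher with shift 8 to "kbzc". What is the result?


Caesar cipher: shift "kbzc" by 8
  'k' (pos 10) + 8 = pos 18 = 's'
  'b' (pos 1) + 8 = pos 9 = 'j'
  'z' (pos 25) + 8 = pos 7 = 'h'
  'c' (pos 2) + 8 = pos 10 = 'k'
Result: sjhk

sjhk


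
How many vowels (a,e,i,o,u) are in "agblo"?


Input: agblo
Checking each character:
  'a' at position 0: vowel (running total: 1)
  'g' at position 1: consonant
  'b' at position 2: consonant
  'l' at position 3: consonant
  'o' at position 4: vowel (running total: 2)
Total vowels: 2

2


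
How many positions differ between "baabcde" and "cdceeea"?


Comparing "baabcde" and "cdceeea" position by position:
  Position 0: 'b' vs 'c' => DIFFER
  Position 1: 'a' vs 'd' => DIFFER
  Position 2: 'a' vs 'c' => DIFFER
  Position 3: 'b' vs 'e' => DIFFER
  Position 4: 'c' vs 'e' => DIFFER
  Position 5: 'd' vs 'e' => DIFFER
  Position 6: 'e' vs 'a' => DIFFER
Positions that differ: 7

7


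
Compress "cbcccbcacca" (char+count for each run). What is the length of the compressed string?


Input: cbcccbcacca
Runs:
  'c' x 1 => "c1"
  'b' x 1 => "b1"
  'c' x 3 => "c3"
  'b' x 1 => "b1"
  'c' x 1 => "c1"
  'a' x 1 => "a1"
  'c' x 2 => "c2"
  'a' x 1 => "a1"
Compressed: "c1b1c3b1c1a1c2a1"
Compressed length: 16

16


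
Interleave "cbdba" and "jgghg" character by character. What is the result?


Interleaving "cbdba" and "jgghg":
  Position 0: 'c' from first, 'j' from second => "cj"
  Position 1: 'b' from first, 'g' from second => "bg"
  Position 2: 'd' from first, 'g' from second => "dg"
  Position 3: 'b' from first, 'h' from second => "bh"
  Position 4: 'a' from first, 'g' from second => "ag"
Result: cjbgdgbhag

cjbgdgbhag


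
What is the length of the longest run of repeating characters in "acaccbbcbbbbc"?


Input: "acaccbbcbbbbc"
Scanning for longest run:
  Position 1 ('c'): new char, reset run to 1
  Position 2 ('a'): new char, reset run to 1
  Position 3 ('c'): new char, reset run to 1
  Position 4 ('c'): continues run of 'c', length=2
  Position 5 ('b'): new char, reset run to 1
  Position 6 ('b'): continues run of 'b', length=2
  Position 7 ('c'): new char, reset run to 1
  Position 8 ('b'): new char, reset run to 1
  Position 9 ('b'): continues run of 'b', length=2
  Position 10 ('b'): continues run of 'b', length=3
  Position 11 ('b'): continues run of 'b', length=4
  Position 12 ('c'): new char, reset run to 1
Longest run: 'b' with length 4

4


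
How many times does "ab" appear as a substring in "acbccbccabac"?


Searching for "ab" in "acbccbccabac"
Scanning each position:
  Position 0: "ac" => no
  Position 1: "cb" => no
  Position 2: "bc" => no
  Position 3: "cc" => no
  Position 4: "cb" => no
  Position 5: "bc" => no
  Position 6: "cc" => no
  Position 7: "ca" => no
  Position 8: "ab" => MATCH
  Position 9: "ba" => no
  Position 10: "ac" => no
Total occurrences: 1

1


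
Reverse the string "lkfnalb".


Input: lkfnalb
Reading characters right to left:
  Position 6: 'b'
  Position 5: 'l'
  Position 4: 'a'
  Position 3: 'n'
  Position 2: 'f'
  Position 1: 'k'
  Position 0: 'l'
Reversed: blanfkl

blanfkl


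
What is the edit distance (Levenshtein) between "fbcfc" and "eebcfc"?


Computing edit distance: "fbcfc" -> "eebcfc"
DP table:
           e    e    b    c    f    c
      0    1    2    3    4    5    6
  f   1    1    2    3    4    4    5
  b   2    2    2    2    3    4    5
  c   3    3    3    3    2    3    4
  f   4    4    4    4    3    2    3
  c   5    5    5    5    4    3    2
Edit distance = dp[5][6] = 2

2


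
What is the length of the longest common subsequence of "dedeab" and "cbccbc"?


LCS of "dedeab" and "cbccbc"
DP table:
           c    b    c    c    b    c
      0    0    0    0    0    0    0
  d   0    0    0    0    0    0    0
  e   0    0    0    0    0    0    0
  d   0    0    0    0    0    0    0
  e   0    0    0    0    0    0    0
  a   0    0    0    0    0    0    0
  b   0    0    1    1    1    1    1
LCS length = dp[6][6] = 1

1


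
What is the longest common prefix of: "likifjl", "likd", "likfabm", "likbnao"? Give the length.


Words: likifjl, likd, likfabm, likbnao
  Position 0: all 'l' => match
  Position 1: all 'i' => match
  Position 2: all 'k' => match
  Position 3: ('i', 'd', 'f', 'b') => mismatch, stop
LCP = "lik" (length 3)

3


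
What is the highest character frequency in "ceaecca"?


Input: ceaecca
Character counts:
  'a': 2
  'c': 3
  'e': 2
Maximum frequency: 3

3


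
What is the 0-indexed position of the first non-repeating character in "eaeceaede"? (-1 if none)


Input: eaeceaede
Character frequencies:
  'a': 2
  'c': 1
  'd': 1
  'e': 5
Scanning left to right for freq == 1:
  Position 0 ('e'): freq=5, skip
  Position 1 ('a'): freq=2, skip
  Position 2 ('e'): freq=5, skip
  Position 3 ('c'): unique! => answer = 3

3


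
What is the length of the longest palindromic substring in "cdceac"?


Input: "cdceac"
Checking substrings for palindromes:
  [0:3] "cdc" (len 3) => palindrome
Longest palindromic substring: "cdc" with length 3

3


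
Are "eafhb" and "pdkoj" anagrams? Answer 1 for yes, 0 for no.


Strings: "eafhb", "pdkoj"
Sorted first:  abefh
Sorted second: djkop
Differ at position 0: 'a' vs 'd' => not anagrams

0


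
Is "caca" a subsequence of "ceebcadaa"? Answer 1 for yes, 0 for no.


Check if "caca" is a subsequence of "ceebcadaa"
Greedy scan:
  Position 0 ('c'): matches sub[0] = 'c'
  Position 1 ('e'): no match needed
  Position 2 ('e'): no match needed
  Position 3 ('b'): no match needed
  Position 4 ('c'): no match needed
  Position 5 ('a'): matches sub[1] = 'a'
  Position 6 ('d'): no match needed
  Position 7 ('a'): no match needed
  Position 8 ('a'): no match needed
Only matched 2/4 characters => not a subsequence

0


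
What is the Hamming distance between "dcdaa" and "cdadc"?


Comparing "dcdaa" and "cdadc" position by position:
  Position 0: 'd' vs 'c' => differ
  Position 1: 'c' vs 'd' => differ
  Position 2: 'd' vs 'a' => differ
  Position 3: 'a' vs 'd' => differ
  Position 4: 'a' vs 'c' => differ
Total differences (Hamming distance): 5

5


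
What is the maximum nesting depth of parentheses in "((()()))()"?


Input: "((()()))()"
Tracking depth:
  Position 0 '(': depth becomes 1
  Position 1 '(': depth becomes 2
  Position 2 '(': depth becomes 3
  Position 3 ')': depth becomes 2
  Position 4 '(': depth becomes 3
  Position 5 ')': depth becomes 2
  Position 6 ')': depth becomes 1
  Position 7 ')': depth becomes 0
  Position 8 '(': depth becomes 1
  Position 9 ')': depth becomes 0
Maximum depth reached: 3

3


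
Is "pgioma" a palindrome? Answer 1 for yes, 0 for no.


Input: pgioma
Reversed: amoigp
  Compare pos 0 ('p') with pos 5 ('a'): MISMATCH
  Compare pos 1 ('g') with pos 4 ('m'): MISMATCH
  Compare pos 2 ('i') with pos 3 ('o'): MISMATCH
Result: not a palindrome

0


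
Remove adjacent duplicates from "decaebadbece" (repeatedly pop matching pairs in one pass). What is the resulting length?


Input: decaebadbece
Stack-based adjacent duplicate removal:
  Read 'd': push. Stack: d
  Read 'e': push. Stack: de
  Read 'c': push. Stack: dec
  Read 'a': push. Stack: deca
  Read 'e': push. Stack: decae
  Read 'b': push. Stack: decaeb
  Read 'a': push. Stack: decaeba
  Read 'd': push. Stack: decaebad
  Read 'b': push. Stack: decaebadb
  Read 'e': push. Stack: decaebadbe
  Read 'c': push. Stack: decaebadbec
  Read 'e': push. Stack: decaebadbece
Final stack: "decaebadbece" (length 12)

12


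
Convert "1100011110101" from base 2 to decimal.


Input: "1100011110101" in base 2
Positional expansion:
  Digit '1' (value 1) x 2^12 = 4096
  Digit '1' (value 1) x 2^11 = 2048
  Digit '0' (value 0) x 2^10 = 0
  Digit '0' (value 0) x 2^9 = 0
  Digit '0' (value 0) x 2^8 = 0
  Digit '1' (value 1) x 2^7 = 128
  Digit '1' (value 1) x 2^6 = 64
  Digit '1' (value 1) x 2^5 = 32
  Digit '1' (value 1) x 2^4 = 16
  Digit '0' (value 0) x 2^3 = 0
  Digit '1' (value 1) x 2^2 = 4
  Digit '0' (value 0) x 2^1 = 0
  Digit '1' (value 1) x 2^0 = 1
Sum = 6389

6389


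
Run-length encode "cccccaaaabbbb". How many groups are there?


Input: cccccaaaabbbb
Scanning for consecutive runs:
  Group 1: 'c' x 5 (positions 0-4)
  Group 2: 'a' x 4 (positions 5-8)
  Group 3: 'b' x 4 (positions 9-12)
Total groups: 3

3


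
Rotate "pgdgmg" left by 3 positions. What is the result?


Input: "pgdgmg", rotate left by 3
First 3 characters: "pgd"
Remaining characters: "gmg"
Concatenate remaining + first: "gmg" + "pgd" = "gmgpgd"

gmgpgd


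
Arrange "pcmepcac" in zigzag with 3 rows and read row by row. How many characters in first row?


Zigzag "pcmepcac" into 3 rows:
Placing characters:
  'p' => row 0
  'c' => row 1
  'm' => row 2
  'e' => row 1
  'p' => row 0
  'c' => row 1
  'a' => row 2
  'c' => row 1
Rows:
  Row 0: "pp"
  Row 1: "cecc"
  Row 2: "ma"
First row length: 2

2


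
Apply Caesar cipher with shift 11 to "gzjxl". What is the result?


Caesar cipher: shift "gzjxl" by 11
  'g' (pos 6) + 11 = pos 17 = 'r'
  'z' (pos 25) + 11 = pos 10 = 'k'
  'j' (pos 9) + 11 = pos 20 = 'u'
  'x' (pos 23) + 11 = pos 8 = 'i'
  'l' (pos 11) + 11 = pos 22 = 'w'
Result: rkuiw

rkuiw


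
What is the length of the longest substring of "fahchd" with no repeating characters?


Input: "fahchd"
Sliding window (track last position of each char):
  Position 0 ('f'): window [0,0] length 1 -- new best
  Position 1 ('a'): window [0,1] length 2 -- new best
  Position 2 ('h'): window [0,2] length 3 -- new best
  Position 3 ('c'): window [0,3] length 4 -- new best
  Position 4 ('h'): repeat (last at 2), move window start to 3
  Position 4 ('h'): window [3,4] length 2
  Position 5 ('d'): window [3,5] length 3
Longest substring with no repeats: "fahc" with length 4

4


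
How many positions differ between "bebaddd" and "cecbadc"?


Comparing "bebaddd" and "cecbadc" position by position:
  Position 0: 'b' vs 'c' => DIFFER
  Position 1: 'e' vs 'e' => same
  Position 2: 'b' vs 'c' => DIFFER
  Position 3: 'a' vs 'b' => DIFFER
  Position 4: 'd' vs 'a' => DIFFER
  Position 5: 'd' vs 'd' => same
  Position 6: 'd' vs 'c' => DIFFER
Positions that differ: 5

5


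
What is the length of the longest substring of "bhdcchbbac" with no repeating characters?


Input: "bhdcchbbac"
Sliding window (track last position of each char):
  Position 0 ('b'): window [0,0] length 1 -- new best
  Position 1 ('h'): window [0,1] length 2 -- new best
  Position 2 ('d'): window [0,2] length 3 -- new best
  Position 3 ('c'): window [0,3] length 4 -- new best
  Position 4 ('c'): repeat (last at 3), move window start to 4
  Position 4 ('c'): window [4,4] length 1
  Position 5 ('h'): window [4,5] length 2
  Position 6 ('b'): window [4,6] length 3
  Position 7 ('b'): repeat (last at 6), move window start to 7
  Position 7 ('b'): window [7,7] length 1
  Position 8 ('a'): window [7,8] length 2
  Position 9 ('c'): window [7,9] length 3
Longest substring with no repeats: "bhdc" with length 4

4


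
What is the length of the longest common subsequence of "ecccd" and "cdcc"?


LCS of "ecccd" and "cdcc"
DP table:
           c    d    c    c
      0    0    0    0    0
  e   0    0    0    0    0
  c   0    1    1    1    1
  c   0    1    1    2    2
  c   0    1    1    2    3
  d   0    1    2    2    3
LCS length = dp[5][4] = 3

3


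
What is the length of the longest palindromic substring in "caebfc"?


Input: "caebfc"
Checking substrings for palindromes:
  No multi-char palindromic substrings found
Longest palindromic substring: "c" with length 1

1


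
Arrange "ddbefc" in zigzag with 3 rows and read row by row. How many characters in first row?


Zigzag "ddbefc" into 3 rows:
Placing characters:
  'd' => row 0
  'd' => row 1
  'b' => row 2
  'e' => row 1
  'f' => row 0
  'c' => row 1
Rows:
  Row 0: "df"
  Row 1: "dec"
  Row 2: "b"
First row length: 2

2


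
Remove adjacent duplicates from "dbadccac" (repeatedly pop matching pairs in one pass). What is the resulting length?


Input: dbadccac
Stack-based adjacent duplicate removal:
  Read 'd': push. Stack: d
  Read 'b': push. Stack: db
  Read 'a': push. Stack: dba
  Read 'd': push. Stack: dbad
  Read 'c': push. Stack: dbadc
  Read 'c': matches stack top 'c' => pop. Stack: dbad
  Read 'a': push. Stack: dbada
  Read 'c': push. Stack: dbadac
Final stack: "dbadac" (length 6)

6


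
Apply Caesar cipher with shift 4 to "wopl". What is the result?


Caesar cipher: shift "wopl" by 4
  'w' (pos 22) + 4 = pos 0 = 'a'
  'o' (pos 14) + 4 = pos 18 = 's'
  'p' (pos 15) + 4 = pos 19 = 't'
  'l' (pos 11) + 4 = pos 15 = 'p'
Result: astp

astp


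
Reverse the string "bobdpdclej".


Input: bobdpdclej
Reading characters right to left:
  Position 9: 'j'
  Position 8: 'e'
  Position 7: 'l'
  Position 6: 'c'
  Position 5: 'd'
  Position 4: 'p'
  Position 3: 'd'
  Position 2: 'b'
  Position 1: 'o'
  Position 0: 'b'
Reversed: jelcdpdbob

jelcdpdbob


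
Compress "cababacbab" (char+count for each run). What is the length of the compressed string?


Input: cababacbab
Runs:
  'c' x 1 => "c1"
  'a' x 1 => "a1"
  'b' x 1 => "b1"
  'a' x 1 => "a1"
  'b' x 1 => "b1"
  'a' x 1 => "a1"
  'c' x 1 => "c1"
  'b' x 1 => "b1"
  'a' x 1 => "a1"
  'b' x 1 => "b1"
Compressed: "c1a1b1a1b1a1c1b1a1b1"
Compressed length: 20

20


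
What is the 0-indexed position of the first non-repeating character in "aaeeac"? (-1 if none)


Input: aaeeac
Character frequencies:
  'a': 3
  'c': 1
  'e': 2
Scanning left to right for freq == 1:
  Position 0 ('a'): freq=3, skip
  Position 1 ('a'): freq=3, skip
  Position 2 ('e'): freq=2, skip
  Position 3 ('e'): freq=2, skip
  Position 4 ('a'): freq=3, skip
  Position 5 ('c'): unique! => answer = 5

5


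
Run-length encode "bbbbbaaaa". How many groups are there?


Input: bbbbbaaaa
Scanning for consecutive runs:
  Group 1: 'b' x 5 (positions 0-4)
  Group 2: 'a' x 4 (positions 5-8)
Total groups: 2

2


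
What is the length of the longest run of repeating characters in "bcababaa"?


Input: "bcababaa"
Scanning for longest run:
  Position 1 ('c'): new char, reset run to 1
  Position 2 ('a'): new char, reset run to 1
  Position 3 ('b'): new char, reset run to 1
  Position 4 ('a'): new char, reset run to 1
  Position 5 ('b'): new char, reset run to 1
  Position 6 ('a'): new char, reset run to 1
  Position 7 ('a'): continues run of 'a', length=2
Longest run: 'a' with length 2

2


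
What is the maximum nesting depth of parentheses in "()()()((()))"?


Input: "()()()((()))"
Tracking depth:
  Position 0 '(': depth becomes 1
  Position 1 ')': depth becomes 0
  Position 2 '(': depth becomes 1
  Position 3 ')': depth becomes 0
  Position 4 '(': depth becomes 1
  Position 5 ')': depth becomes 0
  Position 6 '(': depth becomes 1
  Position 7 '(': depth becomes 2
  Position 8 '(': depth becomes 3
  Position 9 ')': depth becomes 2
  Position 10 ')': depth becomes 1
  Position 11 ')': depth becomes 0
Maximum depth reached: 3

3


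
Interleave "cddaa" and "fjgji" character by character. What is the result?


Interleaving "cddaa" and "fjgji":
  Position 0: 'c' from first, 'f' from second => "cf"
  Position 1: 'd' from first, 'j' from second => "dj"
  Position 2: 'd' from first, 'g' from second => "dg"
  Position 3: 'a' from first, 'j' from second => "aj"
  Position 4: 'a' from first, 'i' from second => "ai"
Result: cfdjdgajai

cfdjdgajai


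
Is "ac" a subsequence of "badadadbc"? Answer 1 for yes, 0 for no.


Check if "ac" is a subsequence of "badadadbc"
Greedy scan:
  Position 0 ('b'): no match needed
  Position 1 ('a'): matches sub[0] = 'a'
  Position 2 ('d'): no match needed
  Position 3 ('a'): no match needed
  Position 4 ('d'): no match needed
  Position 5 ('a'): no match needed
  Position 6 ('d'): no match needed
  Position 7 ('b'): no match needed
  Position 8 ('c'): matches sub[1] = 'c'
All 2 characters matched => is a subsequence

1


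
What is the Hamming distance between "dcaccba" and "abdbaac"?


Comparing "dcaccba" and "abdbaac" position by position:
  Position 0: 'd' vs 'a' => differ
  Position 1: 'c' vs 'b' => differ
  Position 2: 'a' vs 'd' => differ
  Position 3: 'c' vs 'b' => differ
  Position 4: 'c' vs 'a' => differ
  Position 5: 'b' vs 'a' => differ
  Position 6: 'a' vs 'c' => differ
Total differences (Hamming distance): 7

7


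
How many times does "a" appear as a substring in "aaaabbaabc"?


Searching for "a" in "aaaabbaabc"
Scanning each position:
  Position 0: "a" => MATCH
  Position 1: "a" => MATCH
  Position 2: "a" => MATCH
  Position 3: "a" => MATCH
  Position 4: "b" => no
  Position 5: "b" => no
  Position 6: "a" => MATCH
  Position 7: "a" => MATCH
  Position 8: "b" => no
  Position 9: "c" => no
Total occurrences: 6

6


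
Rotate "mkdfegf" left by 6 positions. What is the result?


Input: "mkdfegf", rotate left by 6
First 6 characters: "mkdfeg"
Remaining characters: "f"
Concatenate remaining + first: "f" + "mkdfeg" = "fmkdfeg"

fmkdfeg


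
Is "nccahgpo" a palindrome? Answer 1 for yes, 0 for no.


Input: nccahgpo
Reversed: opghaccn
  Compare pos 0 ('n') with pos 7 ('o'): MISMATCH
  Compare pos 1 ('c') with pos 6 ('p'): MISMATCH
  Compare pos 2 ('c') with pos 5 ('g'): MISMATCH
  Compare pos 3 ('a') with pos 4 ('h'): MISMATCH
Result: not a palindrome

0


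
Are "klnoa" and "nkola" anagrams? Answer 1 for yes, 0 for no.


Strings: "klnoa", "nkola"
Sorted first:  aklno
Sorted second: aklno
Sorted forms match => anagrams

1


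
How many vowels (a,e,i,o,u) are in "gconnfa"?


Input: gconnfa
Checking each character:
  'g' at position 0: consonant
  'c' at position 1: consonant
  'o' at position 2: vowel (running total: 1)
  'n' at position 3: consonant
  'n' at position 4: consonant
  'f' at position 5: consonant
  'a' at position 6: vowel (running total: 2)
Total vowels: 2

2


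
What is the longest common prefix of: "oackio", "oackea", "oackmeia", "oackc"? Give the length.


Words: oackio, oackea, oackmeia, oackc
  Position 0: all 'o' => match
  Position 1: all 'a' => match
  Position 2: all 'c' => match
  Position 3: all 'k' => match
  Position 4: ('i', 'e', 'm', 'c') => mismatch, stop
LCP = "oack" (length 4)

4


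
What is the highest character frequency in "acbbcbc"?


Input: acbbcbc
Character counts:
  'a': 1
  'b': 3
  'c': 3
Maximum frequency: 3

3


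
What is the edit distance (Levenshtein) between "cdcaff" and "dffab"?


Computing edit distance: "cdcaff" -> "dffab"
DP table:
           d    f    f    a    b
      0    1    2    3    4    5
  c   1    1    2    3    4    5
  d   2    1    2    3    4    5
  c   3    2    2    3    4    5
  a   4    3    3    3    3    4
  f   5    4    3    3    4    4
  f   6    5    4    3    4    5
Edit distance = dp[6][5] = 5

5


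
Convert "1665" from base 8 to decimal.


Input: "1665" in base 8
Positional expansion:
  Digit '1' (value 1) x 8^3 = 512
  Digit '6' (value 6) x 8^2 = 384
  Digit '6' (value 6) x 8^1 = 48
  Digit '5' (value 5) x 8^0 = 5
Sum = 949

949


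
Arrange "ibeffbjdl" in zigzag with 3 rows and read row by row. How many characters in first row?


Zigzag "ibeffbjdl" into 3 rows:
Placing characters:
  'i' => row 0
  'b' => row 1
  'e' => row 2
  'f' => row 1
  'f' => row 0
  'b' => row 1
  'j' => row 2
  'd' => row 1
  'l' => row 0
Rows:
  Row 0: "ifl"
  Row 1: "bfbd"
  Row 2: "ej"
First row length: 3

3


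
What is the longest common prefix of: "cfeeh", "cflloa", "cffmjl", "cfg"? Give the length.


Words: cfeeh, cflloa, cffmjl, cfg
  Position 0: all 'c' => match
  Position 1: all 'f' => match
  Position 2: ('e', 'l', 'f', 'g') => mismatch, stop
LCP = "cf" (length 2)

2


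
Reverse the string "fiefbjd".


Input: fiefbjd
Reading characters right to left:
  Position 6: 'd'
  Position 5: 'j'
  Position 4: 'b'
  Position 3: 'f'
  Position 2: 'e'
  Position 1: 'i'
  Position 0: 'f'
Reversed: djbfeif

djbfeif


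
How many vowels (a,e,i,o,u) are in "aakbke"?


Input: aakbke
Checking each character:
  'a' at position 0: vowel (running total: 1)
  'a' at position 1: vowel (running total: 2)
  'k' at position 2: consonant
  'b' at position 3: consonant
  'k' at position 4: consonant
  'e' at position 5: vowel (running total: 3)
Total vowels: 3

3


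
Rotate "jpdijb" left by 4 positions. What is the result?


Input: "jpdijb", rotate left by 4
First 4 characters: "jpdi"
Remaining characters: "jb"
Concatenate remaining + first: "jb" + "jpdi" = "jbjpdi"

jbjpdi


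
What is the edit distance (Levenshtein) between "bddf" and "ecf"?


Computing edit distance: "bddf" -> "ecf"
DP table:
           e    c    f
      0    1    2    3
  b   1    1    2    3
  d   2    2    2    3
  d   3    3    3    3
  f   4    4    4    3
Edit distance = dp[4][3] = 3

3


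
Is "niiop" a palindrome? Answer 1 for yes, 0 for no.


Input: niiop
Reversed: poiin
  Compare pos 0 ('n') with pos 4 ('p'): MISMATCH
  Compare pos 1 ('i') with pos 3 ('o'): MISMATCH
Result: not a palindrome

0


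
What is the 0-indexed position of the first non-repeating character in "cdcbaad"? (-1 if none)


Input: cdcbaad
Character frequencies:
  'a': 2
  'b': 1
  'c': 2
  'd': 2
Scanning left to right for freq == 1:
  Position 0 ('c'): freq=2, skip
  Position 1 ('d'): freq=2, skip
  Position 2 ('c'): freq=2, skip
  Position 3 ('b'): unique! => answer = 3

3


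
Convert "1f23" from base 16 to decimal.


Input: "1f23" in base 16
Positional expansion:
  Digit '1' (value 1) x 16^3 = 4096
  Digit 'f' (value 15) x 16^2 = 3840
  Digit '2' (value 2) x 16^1 = 32
  Digit '3' (value 3) x 16^0 = 3
Sum = 7971

7971


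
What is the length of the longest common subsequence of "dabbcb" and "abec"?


LCS of "dabbcb" and "abec"
DP table:
           a    b    e    c
      0    0    0    0    0
  d   0    0    0    0    0
  a   0    1    1    1    1
  b   0    1    2    2    2
  b   0    1    2    2    2
  c   0    1    2    2    3
  b   0    1    2    2    3
LCS length = dp[6][4] = 3

3


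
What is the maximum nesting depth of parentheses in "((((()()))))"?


Input: "((((()()))))"
Tracking depth:
  Position 0 '(': depth becomes 1
  Position 1 '(': depth becomes 2
  Position 2 '(': depth becomes 3
  Position 3 '(': depth becomes 4
  Position 4 '(': depth becomes 5
  Position 5 ')': depth becomes 4
  Position 6 '(': depth becomes 5
  Position 7 ')': depth becomes 4
  Position 8 ')': depth becomes 3
  Position 9 ')': depth becomes 2
  Position 10 ')': depth becomes 1
  Position 11 ')': depth becomes 0
Maximum depth reached: 5

5


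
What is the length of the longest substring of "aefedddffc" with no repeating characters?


Input: "aefedddffc"
Sliding window (track last position of each char):
  Position 0 ('a'): window [0,0] length 1 -- new best
  Position 1 ('e'): window [0,1] length 2 -- new best
  Position 2 ('f'): window [0,2] length 3 -- new best
  Position 3 ('e'): repeat (last at 1), move window start to 2
  Position 3 ('e'): window [2,3] length 2
  Position 4 ('d'): window [2,4] length 3
  Position 5 ('d'): repeat (last at 4), move window start to 5
  Position 5 ('d'): window [5,5] length 1
  Position 6 ('d'): repeat (last at 5), move window start to 6
  Position 6 ('d'): window [6,6] length 1
  Position 7 ('f'): window [6,7] length 2
  Position 8 ('f'): repeat (last at 7), move window start to 8
  Position 8 ('f'): window [8,8] length 1
  Position 9 ('c'): window [8,9] length 2
Longest substring with no repeats: "aef" with length 3

3


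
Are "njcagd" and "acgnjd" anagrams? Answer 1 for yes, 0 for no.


Strings: "njcagd", "acgnjd"
Sorted first:  acdgjn
Sorted second: acdgjn
Sorted forms match => anagrams

1


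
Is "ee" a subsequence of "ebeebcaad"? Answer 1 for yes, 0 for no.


Check if "ee" is a subsequence of "ebeebcaad"
Greedy scan:
  Position 0 ('e'): matches sub[0] = 'e'
  Position 1 ('b'): no match needed
  Position 2 ('e'): matches sub[1] = 'e'
  Position 3 ('e'): no match needed
  Position 4 ('b'): no match needed
  Position 5 ('c'): no match needed
  Position 6 ('a'): no match needed
  Position 7 ('a'): no match needed
  Position 8 ('d'): no match needed
All 2 characters matched => is a subsequence

1


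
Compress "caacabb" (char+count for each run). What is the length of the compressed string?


Input: caacabb
Runs:
  'c' x 1 => "c1"
  'a' x 2 => "a2"
  'c' x 1 => "c1"
  'a' x 1 => "a1"
  'b' x 2 => "b2"
Compressed: "c1a2c1a1b2"
Compressed length: 10

10


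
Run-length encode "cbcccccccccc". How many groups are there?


Input: cbcccccccccc
Scanning for consecutive runs:
  Group 1: 'c' x 1 (positions 0-0)
  Group 2: 'b' x 1 (positions 1-1)
  Group 3: 'c' x 10 (positions 2-11)
Total groups: 3

3


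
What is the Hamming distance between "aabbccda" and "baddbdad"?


Comparing "aabbccda" and "baddbdad" position by position:
  Position 0: 'a' vs 'b' => differ
  Position 1: 'a' vs 'a' => same
  Position 2: 'b' vs 'd' => differ
  Position 3: 'b' vs 'd' => differ
  Position 4: 'c' vs 'b' => differ
  Position 5: 'c' vs 'd' => differ
  Position 6: 'd' vs 'a' => differ
  Position 7: 'a' vs 'd' => differ
Total differences (Hamming distance): 7

7


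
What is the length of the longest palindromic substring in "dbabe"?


Input: "dbabe"
Checking substrings for palindromes:
  [1:4] "bab" (len 3) => palindrome
Longest palindromic substring: "bab" with length 3

3


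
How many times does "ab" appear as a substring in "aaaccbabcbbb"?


Searching for "ab" in "aaaccbabcbbb"
Scanning each position:
  Position 0: "aa" => no
  Position 1: "aa" => no
  Position 2: "ac" => no
  Position 3: "cc" => no
  Position 4: "cb" => no
  Position 5: "ba" => no
  Position 6: "ab" => MATCH
  Position 7: "bc" => no
  Position 8: "cb" => no
  Position 9: "bb" => no
  Position 10: "bb" => no
Total occurrences: 1

1


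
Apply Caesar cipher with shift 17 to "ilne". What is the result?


Caesar cipher: shift "ilne" by 17
  'i' (pos 8) + 17 = pos 25 = 'z'
  'l' (pos 11) + 17 = pos 2 = 'c'
  'n' (pos 13) + 17 = pos 4 = 'e'
  'e' (pos 4) + 17 = pos 21 = 'v'
Result: zcev

zcev


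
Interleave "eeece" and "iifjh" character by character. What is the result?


Interleaving "eeece" and "iifjh":
  Position 0: 'e' from first, 'i' from second => "ei"
  Position 1: 'e' from first, 'i' from second => "ei"
  Position 2: 'e' from first, 'f' from second => "ef"
  Position 3: 'c' from first, 'j' from second => "cj"
  Position 4: 'e' from first, 'h' from second => "eh"
Result: eieiefcjeh

eieiefcjeh


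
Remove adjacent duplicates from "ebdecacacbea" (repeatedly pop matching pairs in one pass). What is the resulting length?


Input: ebdecacacbea
Stack-based adjacent duplicate removal:
  Read 'e': push. Stack: e
  Read 'b': push. Stack: eb
  Read 'd': push. Stack: ebd
  Read 'e': push. Stack: ebde
  Read 'c': push. Stack: ebdec
  Read 'a': push. Stack: ebdeca
  Read 'c': push. Stack: ebdecac
  Read 'a': push. Stack: ebdecaca
  Read 'c': push. Stack: ebdecacac
  Read 'b': push. Stack: ebdecacacb
  Read 'e': push. Stack: ebdecacacbe
  Read 'a': push. Stack: ebdecacacbea
Final stack: "ebdecacacbea" (length 12)

12


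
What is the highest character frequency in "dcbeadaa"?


Input: dcbeadaa
Character counts:
  'a': 3
  'b': 1
  'c': 1
  'd': 2
  'e': 1
Maximum frequency: 3

3


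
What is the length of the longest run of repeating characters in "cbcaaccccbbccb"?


Input: "cbcaaccccbbccb"
Scanning for longest run:
  Position 1 ('b'): new char, reset run to 1
  Position 2 ('c'): new char, reset run to 1
  Position 3 ('a'): new char, reset run to 1
  Position 4 ('a'): continues run of 'a', length=2
  Position 5 ('c'): new char, reset run to 1
  Position 6 ('c'): continues run of 'c', length=2
  Position 7 ('c'): continues run of 'c', length=3
  Position 8 ('c'): continues run of 'c', length=4
  Position 9 ('b'): new char, reset run to 1
  Position 10 ('b'): continues run of 'b', length=2
  Position 11 ('c'): new char, reset run to 1
  Position 12 ('c'): continues run of 'c', length=2
  Position 13 ('b'): new char, reset run to 1
Longest run: 'c' with length 4

4


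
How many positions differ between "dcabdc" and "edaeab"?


Comparing "dcabdc" and "edaeab" position by position:
  Position 0: 'd' vs 'e' => DIFFER
  Position 1: 'c' vs 'd' => DIFFER
  Position 2: 'a' vs 'a' => same
  Position 3: 'b' vs 'e' => DIFFER
  Position 4: 'd' vs 'a' => DIFFER
  Position 5: 'c' vs 'b' => DIFFER
Positions that differ: 5

5


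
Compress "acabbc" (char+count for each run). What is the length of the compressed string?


Input: acabbc
Runs:
  'a' x 1 => "a1"
  'c' x 1 => "c1"
  'a' x 1 => "a1"
  'b' x 2 => "b2"
  'c' x 1 => "c1"
Compressed: "a1c1a1b2c1"
Compressed length: 10

10


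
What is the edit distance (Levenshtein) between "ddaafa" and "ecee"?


Computing edit distance: "ddaafa" -> "ecee"
DP table:
           e    c    e    e
      0    1    2    3    4
  d   1    1    2    3    4
  d   2    2    2    3    4
  a   3    3    3    3    4
  a   4    4    4    4    4
  f   5    5    5    5    5
  a   6    6    6    6    6
Edit distance = dp[6][4] = 6

6


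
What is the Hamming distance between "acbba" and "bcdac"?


Comparing "acbba" and "bcdac" position by position:
  Position 0: 'a' vs 'b' => differ
  Position 1: 'c' vs 'c' => same
  Position 2: 'b' vs 'd' => differ
  Position 3: 'b' vs 'a' => differ
  Position 4: 'a' vs 'c' => differ
Total differences (Hamming distance): 4

4


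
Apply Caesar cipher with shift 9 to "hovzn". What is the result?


Caesar cipher: shift "hovzn" by 9
  'h' (pos 7) + 9 = pos 16 = 'q'
  'o' (pos 14) + 9 = pos 23 = 'x'
  'v' (pos 21) + 9 = pos 4 = 'e'
  'z' (pos 25) + 9 = pos 8 = 'i'
  'n' (pos 13) + 9 = pos 22 = 'w'
Result: qxeiw

qxeiw


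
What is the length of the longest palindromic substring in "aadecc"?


Input: "aadecc"
Checking substrings for palindromes:
  [0:2] "aa" (len 2) => palindrome
  [4:6] "cc" (len 2) => palindrome
Longest palindromic substring: "aa" with length 2

2


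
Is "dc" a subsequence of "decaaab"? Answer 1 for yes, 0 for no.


Check if "dc" is a subsequence of "decaaab"
Greedy scan:
  Position 0 ('d'): matches sub[0] = 'd'
  Position 1 ('e'): no match needed
  Position 2 ('c'): matches sub[1] = 'c'
  Position 3 ('a'): no match needed
  Position 4 ('a'): no match needed
  Position 5 ('a'): no match needed
  Position 6 ('b'): no match needed
All 2 characters matched => is a subsequence

1


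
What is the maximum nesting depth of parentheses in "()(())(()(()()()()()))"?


Input: "()(())(()(()()()()()))"
Tracking depth:
  Position 0 '(': depth becomes 1
  Position 1 ')': depth becomes 0
  Position 2 '(': depth becomes 1
  Position 3 '(': depth becomes 2
  Position 4 ')': depth becomes 1
  Position 5 ')': depth becomes 0
  Position 6 '(': depth becomes 1
  Position 7 '(': depth becomes 2
  Position 8 ')': depth becomes 1
  Position 9 '(': depth becomes 2
  Position 10 '(': depth becomes 3
  Position 11 ')': depth becomes 2
  Position 12 '(': depth becomes 3
  Position 13 ')': depth becomes 2
  Position 14 '(': depth becomes 3
  Position 15 ')': depth becomes 2
  Position 16 '(': depth becomes 3
  Position 17 ')': depth becomes 2
  Position 18 '(': depth becomes 3
  Position 19 ')': depth becomes 2
  Position 20 ')': depth becomes 1
  Position 21 ')': depth becomes 0
Maximum depth reached: 3

3


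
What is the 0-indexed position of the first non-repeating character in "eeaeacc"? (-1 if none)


Input: eeaeacc
Character frequencies:
  'a': 2
  'c': 2
  'e': 3
Scanning left to right for freq == 1:
  Position 0 ('e'): freq=3, skip
  Position 1 ('e'): freq=3, skip
  Position 2 ('a'): freq=2, skip
  Position 3 ('e'): freq=3, skip
  Position 4 ('a'): freq=2, skip
  Position 5 ('c'): freq=2, skip
  Position 6 ('c'): freq=2, skip
  No unique character found => answer = -1

-1


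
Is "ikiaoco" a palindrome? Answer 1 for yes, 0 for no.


Input: ikiaoco
Reversed: ocoaiki
  Compare pos 0 ('i') with pos 6 ('o'): MISMATCH
  Compare pos 1 ('k') with pos 5 ('c'): MISMATCH
  Compare pos 2 ('i') with pos 4 ('o'): MISMATCH
Result: not a palindrome

0


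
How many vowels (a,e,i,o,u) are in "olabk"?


Input: olabk
Checking each character:
  'o' at position 0: vowel (running total: 1)
  'l' at position 1: consonant
  'a' at position 2: vowel (running total: 2)
  'b' at position 3: consonant
  'k' at position 4: consonant
Total vowels: 2

2


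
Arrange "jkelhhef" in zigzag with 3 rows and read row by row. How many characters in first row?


Zigzag "jkelhhef" into 3 rows:
Placing characters:
  'j' => row 0
  'k' => row 1
  'e' => row 2
  'l' => row 1
  'h' => row 0
  'h' => row 1
  'e' => row 2
  'f' => row 1
Rows:
  Row 0: "jh"
  Row 1: "klhf"
  Row 2: "ee"
First row length: 2

2


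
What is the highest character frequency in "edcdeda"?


Input: edcdeda
Character counts:
  'a': 1
  'c': 1
  'd': 3
  'e': 2
Maximum frequency: 3

3


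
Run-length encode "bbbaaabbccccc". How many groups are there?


Input: bbbaaabbccccc
Scanning for consecutive runs:
  Group 1: 'b' x 3 (positions 0-2)
  Group 2: 'a' x 3 (positions 3-5)
  Group 3: 'b' x 2 (positions 6-7)
  Group 4: 'c' x 5 (positions 8-12)
Total groups: 4

4


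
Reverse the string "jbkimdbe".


Input: jbkimdbe
Reading characters right to left:
  Position 7: 'e'
  Position 6: 'b'
  Position 5: 'd'
  Position 4: 'm'
  Position 3: 'i'
  Position 2: 'k'
  Position 1: 'b'
  Position 0: 'j'
Reversed: ebdmikbj

ebdmikbj


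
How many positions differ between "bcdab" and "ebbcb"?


Comparing "bcdab" and "ebbcb" position by position:
  Position 0: 'b' vs 'e' => DIFFER
  Position 1: 'c' vs 'b' => DIFFER
  Position 2: 'd' vs 'b' => DIFFER
  Position 3: 'a' vs 'c' => DIFFER
  Position 4: 'b' vs 'b' => same
Positions that differ: 4

4


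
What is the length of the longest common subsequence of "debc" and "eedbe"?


LCS of "debc" and "eedbe"
DP table:
           e    e    d    b    e
      0    0    0    0    0    0
  d   0    0    0    1    1    1
  e   0    1    1    1    1    2
  b   0    1    1    1    2    2
  c   0    1    1    1    2    2
LCS length = dp[4][5] = 2

2
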